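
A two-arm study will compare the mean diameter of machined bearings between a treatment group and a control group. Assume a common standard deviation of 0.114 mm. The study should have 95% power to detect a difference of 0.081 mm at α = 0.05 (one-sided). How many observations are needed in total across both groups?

For two equal groups, n per group = 2·((z_α + z_β)·σ/δ)².
z_α = 1.645; z_β = 1.645 (power 95%).
n = 2 × (3.290 × 0.114 / 0.081)² = 2 × 21.44 = 42.88
Round up: n = 43 per group.
Total across both groups: 2 × 43 = 86.

86 total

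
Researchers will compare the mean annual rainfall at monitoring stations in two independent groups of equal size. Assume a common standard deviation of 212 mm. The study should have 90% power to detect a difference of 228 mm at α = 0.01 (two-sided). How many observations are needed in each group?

For two equal groups, n per group = 2·((z_{α/2} + z_β)·σ/δ)².
z_{α/2} = 2.576; z_β = 1.282 (power 90%).
n = 2 × (3.858 × 212 / 228)² = 2 × 12.87 = 25.74
Round up: n = 26 per group.

26 per group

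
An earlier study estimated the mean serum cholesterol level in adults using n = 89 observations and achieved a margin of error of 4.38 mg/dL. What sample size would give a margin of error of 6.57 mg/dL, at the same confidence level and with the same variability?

n = 40

Margin of error scales as 1/√n, so n₂ = n₁·(E₁/E₂)².
n₂ = 89 × (4.38/6.57)² = 89 × 0.4444 = 39.55
Round up: n₂ = 40.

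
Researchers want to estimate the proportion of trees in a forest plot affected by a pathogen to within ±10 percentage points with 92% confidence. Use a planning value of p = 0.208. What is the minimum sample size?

For a proportion with margin E = 0.1 at 92% confidence, z = 1.751.
n = p̂(1−p̂)(z/E)² = 0.208 × 0.792 × (1.751/0.1)² = 50.51
Round up: n = 51.

51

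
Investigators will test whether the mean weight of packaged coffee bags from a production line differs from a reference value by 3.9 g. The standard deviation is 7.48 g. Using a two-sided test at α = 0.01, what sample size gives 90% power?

n = 55

For a one-sample z-test, n = ((z_{α/2} + z_β)·σ/δ)².
z_{α/2} = 2.576 (two-sided α = 0.01); z_β = 1.282 (power 90% → β = 0.1).
n = (3.858 × 7.48 / 3.9)² = 54.75
Round up: n = 55.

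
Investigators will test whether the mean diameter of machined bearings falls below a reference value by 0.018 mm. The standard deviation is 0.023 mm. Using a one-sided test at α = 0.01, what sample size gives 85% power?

19

For a one-sample z-test, n = ((z_α + z_β)·σ/δ)².
z_α = 2.326 (one-sided α = 0.01); z_β = 1.036 (power 85% → β = 0.15).
n = (3.362 × 0.023 / 0.018)² = 18.45
Round up: n = 19.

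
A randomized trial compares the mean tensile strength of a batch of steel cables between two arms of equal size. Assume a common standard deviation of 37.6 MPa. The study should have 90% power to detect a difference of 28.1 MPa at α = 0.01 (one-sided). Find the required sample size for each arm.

For two equal groups, n per group = 2·((z_α + z_β)·σ/δ)².
z_α = 2.326; z_β = 1.282 (power 90%).
n = 2 × (3.608 × 37.6 / 28.1)² = 2 × 23.31 = 46.62
Round up: n = 47 per group.

47 per group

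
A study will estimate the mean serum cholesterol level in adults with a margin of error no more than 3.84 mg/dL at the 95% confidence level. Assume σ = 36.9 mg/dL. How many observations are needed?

355

For a mean, the margin of error is E = z·σ/√n, so n = (zσ/E)².
At 95% confidence, z = 1.960.
n = (1.960 × 36.9 / 3.84)² = 354.73
Round up: n = 355.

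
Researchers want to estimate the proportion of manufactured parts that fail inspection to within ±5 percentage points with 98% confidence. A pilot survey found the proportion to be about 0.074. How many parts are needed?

For a proportion with margin E = 0.05 at 98% confidence, z = 2.326.
n = p̂(1−p̂)(z/E)² = 0.074 × 0.926 × (2.326/0.05)² = 148.29
Round up: n = 149.

n = 149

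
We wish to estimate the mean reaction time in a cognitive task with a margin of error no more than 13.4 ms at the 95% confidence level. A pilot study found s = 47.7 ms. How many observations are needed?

For a mean, the margin of error is E = z·σ/√n, so n = (zσ/E)².
At 95% confidence, z = 1.960.
n = (1.960 × 47.7 / 13.4)² = 48.68
Round up: n = 49.

49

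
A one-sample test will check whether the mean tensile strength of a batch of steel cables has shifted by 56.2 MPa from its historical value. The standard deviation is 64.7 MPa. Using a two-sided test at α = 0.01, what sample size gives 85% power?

For a one-sample z-test, n = ((z_{α/2} + z_β)·σ/δ)².
z_{α/2} = 2.576 (two-sided α = 0.01); z_β = 1.036 (power 85% → β = 0.15).
n = (3.612 × 64.7 / 56.2)² = 17.29
Round up: n = 18.

18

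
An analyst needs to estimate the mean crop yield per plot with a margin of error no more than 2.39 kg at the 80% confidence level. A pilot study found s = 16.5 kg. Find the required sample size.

For a mean, the margin of error is E = z·σ/√n, so n = (zσ/E)².
At 80% confidence, z = 1.282.
n = (1.282 × 16.5 / 2.39)² = 78.33
Round up: n = 79.

79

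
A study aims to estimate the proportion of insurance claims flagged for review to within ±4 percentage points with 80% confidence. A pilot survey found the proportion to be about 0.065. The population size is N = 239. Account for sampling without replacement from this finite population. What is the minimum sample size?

For a proportion with margin E = 0.04 at 80% confidence, z = 1.282.
n = p̂(1−p̂)(z/E)² = 0.065 × 0.935 × (1.282/0.04)² = 62.43 — call this n₀.
Finite-population correction with N = 239: n = n₀ / (1 + (n₀−1)/N) = 62.43 / 1.257 = 49.67
Round up: n = 50.

50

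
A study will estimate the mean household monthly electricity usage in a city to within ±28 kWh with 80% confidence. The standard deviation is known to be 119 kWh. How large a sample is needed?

30

For a mean, the margin of error is E = z·σ/√n, so n = (zσ/E)².
At 80% confidence, z = 1.282.
n = (1.282 × 119 / 28)² = 29.69
Round up: n = 30.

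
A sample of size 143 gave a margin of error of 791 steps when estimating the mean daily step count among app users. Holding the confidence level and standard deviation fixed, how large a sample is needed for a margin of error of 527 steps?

323

Margin of error scales as 1/√n, so n₂ = n₁·(E₁/E₂)².
n₂ = 143 × (791/527)² = 143 × 2.253 = 322.18
Round up: n₂ = 323.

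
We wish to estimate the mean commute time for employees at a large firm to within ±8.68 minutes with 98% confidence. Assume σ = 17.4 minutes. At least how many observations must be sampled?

n = 22

For a mean, the margin of error is E = z·σ/√n, so n = (zσ/E)².
At 98% confidence, z = 2.326.
n = (2.326 × 17.4 / 8.68)² = 21.74
Round up: n = 22.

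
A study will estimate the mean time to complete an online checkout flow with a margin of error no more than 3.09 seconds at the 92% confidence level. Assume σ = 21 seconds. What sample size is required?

n = 142

For a mean, the margin of error is E = z·σ/√n, so n = (zσ/E)².
At 92% confidence, z = 1.751.
n = (1.751 × 21 / 3.09)² = 141.61
Round up: n = 142.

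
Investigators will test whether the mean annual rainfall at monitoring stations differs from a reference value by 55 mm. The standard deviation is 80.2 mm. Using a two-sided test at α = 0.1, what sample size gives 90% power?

For a one-sample z-test, n = ((z_{α/2} + z_β)·σ/δ)².
z_{α/2} = 1.645 (two-sided α = 0.1); z_β = 1.282 (power 90% → β = 0.1).
n = (2.927 × 80.2 / 55)² = 18.22
Round up: n = 19.

19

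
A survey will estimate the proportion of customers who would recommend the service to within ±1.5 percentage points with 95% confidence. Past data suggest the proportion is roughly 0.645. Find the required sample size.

n = 3910

For a proportion with margin E = 0.015 at 95% confidence, z = 1.960.
n = p̂(1−p̂)(z/E)² = 0.645 × 0.355 × (1.960/0.015)² = 3909.47
Round up: n = 3910.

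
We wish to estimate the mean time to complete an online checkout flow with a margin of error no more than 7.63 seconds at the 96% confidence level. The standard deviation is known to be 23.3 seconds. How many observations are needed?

40

For a mean, the margin of error is E = z·σ/√n, so n = (zσ/E)².
At 96% confidence, z = 2.054.
n = (2.054 × 23.3 / 7.63)² = 39.34
Round up: n = 40.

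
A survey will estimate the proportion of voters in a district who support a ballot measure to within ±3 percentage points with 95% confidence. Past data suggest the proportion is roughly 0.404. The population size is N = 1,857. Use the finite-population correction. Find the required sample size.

n = 662

For a proportion with margin E = 0.03 at 95% confidence, z = 1.960.
n = p̂(1−p̂)(z/E)² = 0.404 × 0.596 × (1.960/0.03)² = 1027.77 — call this n₀.
Finite-population correction with N = 1,857: n = n₀ / (1 + (n₀−1)/N) = 1027.77 / 1.553 = 661.80
Round up: n = 662.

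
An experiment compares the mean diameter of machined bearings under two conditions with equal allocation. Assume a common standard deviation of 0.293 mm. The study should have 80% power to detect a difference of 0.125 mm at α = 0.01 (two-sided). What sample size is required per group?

For two equal groups, n per group = 2·((z_{α/2} + z_β)·σ/δ)².
z_{α/2} = 2.576; z_β = 0.842 (power 80%).
n = 2 × (3.418 × 0.293 / 0.125)² = 2 × 64.19 = 128.38
Round up: n = 129 per group.

129 per group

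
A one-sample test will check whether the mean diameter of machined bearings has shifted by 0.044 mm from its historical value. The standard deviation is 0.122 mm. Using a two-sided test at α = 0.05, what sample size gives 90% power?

For a one-sample z-test, n = ((z_{α/2} + z_β)·σ/δ)².
z_{α/2} = 1.960 (two-sided α = 0.05); z_β = 1.282 (power 90% → β = 0.1).
n = (3.242 × 0.122 / 0.044)² = 80.81
Round up: n = 81.

81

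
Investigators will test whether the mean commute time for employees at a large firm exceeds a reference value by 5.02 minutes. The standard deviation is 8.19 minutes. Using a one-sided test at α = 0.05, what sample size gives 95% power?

For a one-sample z-test, n = ((z_α + z_β)·σ/δ)².
z_α = 1.645 (one-sided α = 0.05); z_β = 1.645 (power 95% → β = 0.05).
n = (3.290 × 8.19 / 5.02)² = 28.81
Round up: n = 29.

n = 29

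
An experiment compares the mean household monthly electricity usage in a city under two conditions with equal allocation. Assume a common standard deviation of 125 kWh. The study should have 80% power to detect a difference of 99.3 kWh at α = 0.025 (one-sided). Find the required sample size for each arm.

For two equal groups, n per group = 2·((z_α + z_β)·σ/δ)².
z_α = 1.960; z_β = 0.842 (power 80%).
n = 2 × (2.802 × 125 / 99.3)² = 2 × 12.44 = 24.88
Round up: n = 25 per group.

25 per group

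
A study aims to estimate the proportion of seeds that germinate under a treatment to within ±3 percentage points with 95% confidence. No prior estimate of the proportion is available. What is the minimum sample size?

For a proportion with margin E = 0.03 at 95% confidence, z = 1.960.
With no prior estimate, use p = 0.5, which maximizes p(1−p) at 0.25.
n = 0.25 × (z/E)² = 0.25 × (1.960/0.03)² = 1067.11
Round up: n = 1068.

1068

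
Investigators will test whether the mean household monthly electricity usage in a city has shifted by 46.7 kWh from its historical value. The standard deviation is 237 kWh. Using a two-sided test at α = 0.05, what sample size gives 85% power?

232

For a one-sample z-test, n = ((z_{α/2} + z_β)·σ/δ)².
z_{α/2} = 1.960 (two-sided α = 0.05); z_β = 1.036 (power 85% → β = 0.15).
n = (2.996 × 237 / 46.7)² = 231.18
Round up: n = 232.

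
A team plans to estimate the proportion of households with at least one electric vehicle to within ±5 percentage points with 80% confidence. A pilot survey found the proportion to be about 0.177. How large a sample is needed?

For a proportion with margin E = 0.05 at 80% confidence, z = 1.282.
n = p̂(1−p̂)(z/E)² = 0.177 × 0.823 × (1.282/0.05)² = 95.77
Round up: n = 96.

96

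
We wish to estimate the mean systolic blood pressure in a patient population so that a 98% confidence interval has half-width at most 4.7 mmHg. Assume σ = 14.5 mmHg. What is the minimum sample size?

For a mean, the margin of error is E = z·σ/√n, so n = (zσ/E)².
At 98% confidence, z = 2.326.
n = (2.326 × 14.5 / 4.7)² = 51.49
Round up: n = 52.

52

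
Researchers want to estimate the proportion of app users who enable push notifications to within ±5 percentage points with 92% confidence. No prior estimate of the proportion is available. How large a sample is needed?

For a proportion with margin E = 0.05 at 92% confidence, z = 1.751.
With no prior estimate, use p = 0.5, which maximizes p(1−p) at 0.25.
n = 0.25 × (z/E)² = 0.25 × (1.751/0.05)² = 306.60
Round up: n = 307.

307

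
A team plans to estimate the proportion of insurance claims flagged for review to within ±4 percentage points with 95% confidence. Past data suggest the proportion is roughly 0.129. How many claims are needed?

For a proportion with margin E = 0.04 at 95% confidence, z = 1.960.
n = p̂(1−p̂)(z/E)² = 0.129 × 0.871 × (1.960/0.04)² = 269.77
Round up: n = 270.

270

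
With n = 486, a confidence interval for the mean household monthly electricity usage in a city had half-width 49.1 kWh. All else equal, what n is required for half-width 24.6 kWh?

Margin of error scales as 1/√n, so n₂ = n₁·(E₁/E₂)².
n₂ = 486 × (49.1/24.6)² = 486 × 3.984 = 1936.22
Round up: n₂ = 1937.

n = 1937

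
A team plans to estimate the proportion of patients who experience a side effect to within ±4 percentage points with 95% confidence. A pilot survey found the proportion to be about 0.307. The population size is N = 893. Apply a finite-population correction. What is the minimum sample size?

For a proportion with margin E = 0.04 at 95% confidence, z = 1.960.
n = p̂(1−p̂)(z/E)² = 0.307 × 0.693 × (1.960/0.04)² = 510.82 — call this n₀.
Finite-population correction with N = 893: n = n₀ / (1 + (n₀−1)/N) = 510.82 / 1.571 = 325.16
Round up: n = 326.

326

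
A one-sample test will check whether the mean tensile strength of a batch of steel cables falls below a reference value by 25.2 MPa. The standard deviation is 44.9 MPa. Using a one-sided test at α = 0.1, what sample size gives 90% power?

21

For a one-sample z-test, n = ((z_α + z_β)·σ/δ)².
z_α = 1.282 (one-sided α = 0.1); z_β = 1.282 (power 90% → β = 0.1).
n = (2.564 × 44.9 / 25.2)² = 20.87
Round up: n = 21.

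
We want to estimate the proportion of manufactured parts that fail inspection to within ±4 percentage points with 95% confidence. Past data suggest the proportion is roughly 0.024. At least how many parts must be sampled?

57

For a proportion with margin E = 0.04 at 95% confidence, z = 1.960.
n = p̂(1−p̂)(z/E)² = 0.024 × 0.976 × (1.960/0.04)² = 56.24
Round up: n = 57.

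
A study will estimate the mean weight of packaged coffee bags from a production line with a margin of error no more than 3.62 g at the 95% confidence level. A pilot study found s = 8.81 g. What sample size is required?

For a mean, the margin of error is E = z·σ/√n, so n = (zσ/E)².
At 95% confidence, z = 1.960.
n = (1.960 × 8.81 / 3.62)² = 22.75
Round up: n = 23.

23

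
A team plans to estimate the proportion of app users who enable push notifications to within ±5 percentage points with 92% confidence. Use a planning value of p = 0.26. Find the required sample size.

For a proportion with margin E = 0.05 at 92% confidence, z = 1.751.
n = p̂(1−p̂)(z/E)² = 0.26 × 0.74 × (1.751/0.05)² = 235.96
Round up: n = 236.

n = 236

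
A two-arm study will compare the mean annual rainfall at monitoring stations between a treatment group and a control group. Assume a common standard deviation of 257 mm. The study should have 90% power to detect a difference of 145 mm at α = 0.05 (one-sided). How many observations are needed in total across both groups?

For two equal groups, n per group = 2·((z_α + z_β)·σ/δ)².
z_α = 1.645; z_β = 1.282 (power 90%).
n = 2 × (2.927 × 257 / 145)² = 2 × 26.91 = 53.82
Round up: n = 54 per group.
Total across both groups: 2 × 54 = 108.

108 total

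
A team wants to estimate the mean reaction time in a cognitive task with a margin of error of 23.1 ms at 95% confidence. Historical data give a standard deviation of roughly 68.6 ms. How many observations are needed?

For a mean, the margin of error is E = z·σ/√n, so n = (zσ/E)².
At 95% confidence, z = 1.960.
n = (1.960 × 68.6 / 23.1)² = 33.88
Round up: n = 34.

34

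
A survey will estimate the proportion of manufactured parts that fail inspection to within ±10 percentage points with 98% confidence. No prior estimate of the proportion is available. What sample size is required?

136

For a proportion with margin E = 0.1 at 98% confidence, z = 2.326.
With no prior estimate, use p = 0.5, which maximizes p(1−p) at 0.25.
n = 0.25 × (z/E)² = 0.25 × (2.326/0.1)² = 135.26
Round up: n = 136.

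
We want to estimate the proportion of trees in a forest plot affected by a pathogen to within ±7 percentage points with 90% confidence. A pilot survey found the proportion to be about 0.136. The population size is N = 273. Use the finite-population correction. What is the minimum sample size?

For a proportion with margin E = 0.07 at 90% confidence, z = 1.645.
n = p̂(1−p̂)(z/E)² = 0.136 × 0.864 × (1.645/0.07)² = 64.89 — call this n₀.
Finite-population correction with N = 273: n = n₀ / (1 + (n₀−1)/N) = 64.89 / 1.234 = 52.59
Round up: n = 53.

53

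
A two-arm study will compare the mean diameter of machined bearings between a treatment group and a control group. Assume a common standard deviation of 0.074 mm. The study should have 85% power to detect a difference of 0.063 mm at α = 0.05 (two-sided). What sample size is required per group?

For two equal groups, n per group = 2·((z_{α/2} + z_β)·σ/δ)².
z_{α/2} = 1.960; z_β = 1.036 (power 85%).
n = 2 × (2.996 × 0.074 / 0.063)² = 2 × 12.38 = 24.76
Round up: n = 25 per group.

25 per group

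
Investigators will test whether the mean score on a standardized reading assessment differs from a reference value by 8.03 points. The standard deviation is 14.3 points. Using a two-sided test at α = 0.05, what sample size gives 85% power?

29

For a one-sample z-test, n = ((z_{α/2} + z_β)·σ/δ)².
z_{α/2} = 1.960 (two-sided α = 0.05); z_β = 1.036 (power 85% → β = 0.15).
n = (2.996 × 14.3 / 8.03)² = 28.47
Round up: n = 29.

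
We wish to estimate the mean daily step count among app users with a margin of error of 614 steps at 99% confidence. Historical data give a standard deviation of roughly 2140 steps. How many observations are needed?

n = 81

For a mean, the margin of error is E = z·σ/√n, so n = (zσ/E)².
At 99% confidence, z = 2.576.
n = (2.576 × 2140 / 614)² = 80.61
Round up: n = 81.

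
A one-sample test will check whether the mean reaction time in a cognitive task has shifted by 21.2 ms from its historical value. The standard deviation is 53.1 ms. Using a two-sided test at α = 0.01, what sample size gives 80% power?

For a one-sample z-test, n = ((z_{α/2} + z_β)·σ/δ)².
z_{α/2} = 2.576 (two-sided α = 0.01); z_β = 0.842 (power 80% → β = 0.2).
n = (3.418 × 53.1 / 21.2)² = 73.29
Round up: n = 74.

n = 74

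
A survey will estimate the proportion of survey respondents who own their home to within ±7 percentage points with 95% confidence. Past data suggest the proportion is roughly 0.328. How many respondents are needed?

173

For a proportion with margin E = 0.07 at 95% confidence, z = 1.960.
n = p̂(1−p̂)(z/E)² = 0.328 × 0.672 × (1.960/0.07)² = 172.81
Round up: n = 173.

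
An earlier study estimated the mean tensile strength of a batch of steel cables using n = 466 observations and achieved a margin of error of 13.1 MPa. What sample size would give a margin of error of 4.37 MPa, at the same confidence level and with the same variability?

4188

Margin of error scales as 1/√n, so n₂ = n₁·(E₁/E₂)².
n₂ = 466 × (13.1/4.37)² = 466 × 8.986 = 4187.48
Round up: n₂ = 4188.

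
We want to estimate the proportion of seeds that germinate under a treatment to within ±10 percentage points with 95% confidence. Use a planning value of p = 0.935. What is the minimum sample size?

For a proportion with margin E = 0.1 at 95% confidence, z = 1.960.
n = p̂(1−p̂)(z/E)² = 0.935 × 0.065 × (1.960/0.1)² = 23.35
Round up: n = 24.

24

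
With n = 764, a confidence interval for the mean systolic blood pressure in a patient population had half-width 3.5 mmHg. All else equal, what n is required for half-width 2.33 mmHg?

Margin of error scales as 1/√n, so n₂ = n₁·(E₁/E₂)².
n₂ = 764 × (3.5/2.33)² = 764 × 2.256 = 1723.58
Round up: n₂ = 1724.

1724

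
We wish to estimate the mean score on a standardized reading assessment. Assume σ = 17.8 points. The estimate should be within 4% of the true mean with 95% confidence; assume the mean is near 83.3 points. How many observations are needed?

For a mean, the margin of error is E = z·σ/√n, so n = (zσ/E)².
At 95% confidence, z = 1.960.
E = 4% of 83.3 = 3.332 points.
n = (1.960 × 17.8 / 3.332)² = 109.63
Round up: n = 110.

110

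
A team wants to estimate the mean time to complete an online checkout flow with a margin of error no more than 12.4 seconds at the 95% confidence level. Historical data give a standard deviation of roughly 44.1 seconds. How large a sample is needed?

For a mean, the margin of error is E = z·σ/√n, so n = (zσ/E)².
At 95% confidence, z = 1.960.
n = (1.960 × 44.1 / 12.4)² = 48.59
Round up: n = 49.

n = 49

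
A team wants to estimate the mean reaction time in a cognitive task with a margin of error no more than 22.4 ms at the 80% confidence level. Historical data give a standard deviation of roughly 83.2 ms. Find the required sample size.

23

For a mean, the margin of error is E = z·σ/√n, so n = (zσ/E)².
At 80% confidence, z = 1.282.
n = (1.282 × 83.2 / 22.4)² = 22.67
Round up: n = 23.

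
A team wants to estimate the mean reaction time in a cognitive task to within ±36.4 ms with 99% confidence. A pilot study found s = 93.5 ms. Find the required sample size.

For a mean, the margin of error is E = z·σ/√n, so n = (zσ/E)².
At 99% confidence, z = 2.576.
n = (2.576 × 93.5 / 36.4)² = 43.78
Round up: n = 44.

44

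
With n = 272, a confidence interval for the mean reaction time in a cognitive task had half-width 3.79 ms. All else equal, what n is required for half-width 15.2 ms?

Margin of error scales as 1/√n, so n₂ = n₁·(E₁/E₂)².
n₂ = 272 × (3.79/15.2)² = 272 × 0.06217 = 16.91
Round up: n₂ = 17.

17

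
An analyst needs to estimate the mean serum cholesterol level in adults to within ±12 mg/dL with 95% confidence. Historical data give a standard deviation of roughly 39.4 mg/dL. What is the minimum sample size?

For a mean, the margin of error is E = z·σ/√n, so n = (zσ/E)².
At 95% confidence, z = 1.960.
n = (1.960 × 39.4 / 12)² = 41.41
Round up: n = 42.

42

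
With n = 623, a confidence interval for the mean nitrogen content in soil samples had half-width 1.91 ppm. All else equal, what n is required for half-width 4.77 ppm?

100

Margin of error scales as 1/√n, so n₂ = n₁·(E₁/E₂)².
n₂ = 623 × (1.91/4.77)² = 623 × 0.1603 = 99.87
Round up: n₂ = 100.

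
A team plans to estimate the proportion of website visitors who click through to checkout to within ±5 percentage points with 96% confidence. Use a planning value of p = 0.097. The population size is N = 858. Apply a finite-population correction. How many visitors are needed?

127

For a proportion with margin E = 0.05 at 96% confidence, z = 2.054.
n = p̂(1−p̂)(z/E)² = 0.097 × 0.903 × (2.054/0.05)² = 147.82 — call this n₀.
Finite-population correction with N = 858: n = n₀ / (1 + (n₀−1)/N) = 147.82 / 1.171 = 126.23
Round up: n = 127.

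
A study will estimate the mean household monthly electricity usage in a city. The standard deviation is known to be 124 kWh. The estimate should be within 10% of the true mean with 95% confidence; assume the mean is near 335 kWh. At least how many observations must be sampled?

For a mean, the margin of error is E = z·σ/√n, so n = (zσ/E)².
At 95% confidence, z = 1.960.
E = 10% of 335 = 33.5 kWh.
n = (1.960 × 124 / 33.5)² = 52.63
Round up: n = 53.

n = 53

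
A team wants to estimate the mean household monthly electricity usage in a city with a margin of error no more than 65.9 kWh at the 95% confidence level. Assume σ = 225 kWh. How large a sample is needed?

For a mean, the margin of error is E = z·σ/√n, so n = (zσ/E)².
At 95% confidence, z = 1.960.
n = (1.960 × 225 / 65.9)² = 44.78
Round up: n = 45.

n = 45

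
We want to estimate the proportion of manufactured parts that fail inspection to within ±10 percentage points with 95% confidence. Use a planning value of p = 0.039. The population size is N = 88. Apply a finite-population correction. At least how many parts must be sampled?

For a proportion with margin E = 0.1 at 95% confidence, z = 1.960.
n = p̂(1−p̂)(z/E)² = 0.039 × 0.961 × (1.960/0.1)² = 14.40 — call this n₀.
Finite-population correction with N = 88: n = n₀ / (1 + (n₀−1)/N) = 14.40 / 1.152 = 12.50
Round up: n = 13.

13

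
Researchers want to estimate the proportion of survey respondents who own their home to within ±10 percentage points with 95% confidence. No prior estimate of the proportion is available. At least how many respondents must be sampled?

n = 97

For a proportion with margin E = 0.1 at 95% confidence, z = 1.960.
With no prior estimate, use p = 0.5, which maximizes p(1−p) at 0.25.
n = 0.25 × (z/E)² = 0.25 × (1.960/0.1)² = 96.04
Round up: n = 97.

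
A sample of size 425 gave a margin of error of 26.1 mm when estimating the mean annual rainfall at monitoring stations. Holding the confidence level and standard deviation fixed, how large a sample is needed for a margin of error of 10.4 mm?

Margin of error scales as 1/√n, so n₂ = n₁·(E₁/E₂)².
n₂ = 425 × (26.1/10.4)² = 425 × 6.298 = 2676.65
Round up: n₂ = 2677.

n = 2677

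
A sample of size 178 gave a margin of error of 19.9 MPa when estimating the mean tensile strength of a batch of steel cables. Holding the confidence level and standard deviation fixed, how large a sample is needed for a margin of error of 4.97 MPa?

n = 2854

Margin of error scales as 1/√n, so n₂ = n₁·(E₁/E₂)².
n₂ = 178 × (19.9/4.97)² = 178 × 16.03 = 2853.34
Round up: n₂ = 2854.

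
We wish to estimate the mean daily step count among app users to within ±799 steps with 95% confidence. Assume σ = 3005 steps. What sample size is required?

n = 55

For a mean, the margin of error is E = z·σ/√n, so n = (zσ/E)².
At 95% confidence, z = 1.960.
n = (1.960 × 3005 / 799)² = 54.34
Round up: n = 55.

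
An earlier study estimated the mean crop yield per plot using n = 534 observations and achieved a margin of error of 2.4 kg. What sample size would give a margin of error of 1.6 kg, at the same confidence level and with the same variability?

1202

Margin of error scales as 1/√n, so n₂ = n₁·(E₁/E₂)².
n₂ = 534 × (2.4/1.6)² = 534 × 2.25 = 1201.50
Round up: n₂ = 1202.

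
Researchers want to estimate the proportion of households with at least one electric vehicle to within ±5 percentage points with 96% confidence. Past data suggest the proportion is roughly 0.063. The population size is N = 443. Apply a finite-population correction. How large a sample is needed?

n = 82

For a proportion with margin E = 0.05 at 96% confidence, z = 2.054.
n = p̂(1−p̂)(z/E)² = 0.063 × 0.937 × (2.054/0.05)² = 99.62 — call this n₀.
Finite-population correction with N = 443: n = n₀ / (1 + (n₀−1)/N) = 99.62 / 1.223 = 81.46
Round up: n = 82.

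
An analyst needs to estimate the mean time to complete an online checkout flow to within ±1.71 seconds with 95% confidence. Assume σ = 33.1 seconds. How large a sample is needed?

n = 1440

For a mean, the margin of error is E = z·σ/√n, so n = (zσ/E)².
At 95% confidence, z = 1.960.
n = (1.960 × 33.1 / 1.71)² = 1439.38
Round up: n = 1440.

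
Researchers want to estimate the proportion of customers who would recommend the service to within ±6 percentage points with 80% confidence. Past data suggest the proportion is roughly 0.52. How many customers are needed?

114

For a proportion with margin E = 0.06 at 80% confidence, z = 1.282.
n = p̂(1−p̂)(z/E)² = 0.52 × 0.48 × (1.282/0.06)² = 113.95
Round up: n = 114.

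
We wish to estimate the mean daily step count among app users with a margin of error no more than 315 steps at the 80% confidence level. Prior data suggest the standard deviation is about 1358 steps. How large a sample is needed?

n = 31

For a mean, the margin of error is E = z·σ/√n, so n = (zσ/E)².
At 80% confidence, z = 1.282.
n = (1.282 × 1358 / 315)² = 30.55
Round up: n = 31.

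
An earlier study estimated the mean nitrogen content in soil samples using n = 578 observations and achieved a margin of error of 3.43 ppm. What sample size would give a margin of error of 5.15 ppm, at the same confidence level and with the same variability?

257

Margin of error scales as 1/√n, so n₂ = n₁·(E₁/E₂)².
n₂ = 578 × (3.43/5.15)² = 578 × 0.4436 = 256.40
Round up: n₂ = 257.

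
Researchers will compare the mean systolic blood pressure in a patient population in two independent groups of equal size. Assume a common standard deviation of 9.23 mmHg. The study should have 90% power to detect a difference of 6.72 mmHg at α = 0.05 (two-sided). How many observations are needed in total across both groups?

For two equal groups, n per group = 2·((z_{α/2} + z_β)·σ/δ)².
z_{α/2} = 1.960; z_β = 1.282 (power 90%).
n = 2 × (3.242 × 9.23 / 6.72)² = 2 × 19.83 = 39.66
Round up: n = 40 per group.
Total across both groups: 2 × 40 = 80.

80 total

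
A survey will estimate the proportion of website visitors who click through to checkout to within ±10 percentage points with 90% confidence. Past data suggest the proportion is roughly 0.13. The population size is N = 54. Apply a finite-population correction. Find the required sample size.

For a proportion with margin E = 0.1 at 90% confidence, z = 1.645.
n = p̂(1−p̂)(z/E)² = 0.13 × 0.87 × (1.645/0.1)² = 30.61 — call this n₀.
Finite-population correction with N = 54: n = n₀ / (1 + (n₀−1)/N) = 30.61 / 1.548 = 19.77
Round up: n = 20.

20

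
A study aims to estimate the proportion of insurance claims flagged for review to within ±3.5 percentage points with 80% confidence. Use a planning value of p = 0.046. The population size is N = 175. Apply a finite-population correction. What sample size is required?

45

For a proportion with margin E = 0.035 at 80% confidence, z = 1.282.
n = p̂(1−p̂)(z/E)² = 0.046 × 0.954 × (1.282/0.035)² = 58.88 — call this n₀.
Finite-population correction with N = 175: n = n₀ / (1 + (n₀−1)/N) = 58.88 / 1.331 = 44.24
Round up: n = 45.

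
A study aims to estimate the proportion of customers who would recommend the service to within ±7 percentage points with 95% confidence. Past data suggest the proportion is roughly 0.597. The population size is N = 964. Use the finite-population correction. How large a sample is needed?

158

For a proportion with margin E = 0.07 at 95% confidence, z = 1.960.
n = p̂(1−p̂)(z/E)² = 0.597 × 0.403 × (1.960/0.07)² = 188.62 — call this n₀.
Finite-population correction with N = 964: n = n₀ / (1 + (n₀−1)/N) = 188.62 / 1.195 = 157.84
Round up: n = 158.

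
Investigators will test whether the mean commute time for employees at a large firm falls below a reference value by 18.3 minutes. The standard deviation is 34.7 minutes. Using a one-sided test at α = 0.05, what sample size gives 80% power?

For a one-sample z-test, n = ((z_α + z_β)·σ/δ)².
z_α = 1.645 (one-sided α = 0.05); z_β = 0.842 (power 80% → β = 0.2).
n = (2.487 × 34.7 / 18.3)² = 22.24
Round up: n = 23.

23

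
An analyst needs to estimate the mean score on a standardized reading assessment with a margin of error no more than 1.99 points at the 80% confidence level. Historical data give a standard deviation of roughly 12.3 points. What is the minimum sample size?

For a mean, the margin of error is E = z·σ/√n, so n = (zσ/E)².
At 80% confidence, z = 1.282.
n = (1.282 × 12.3 / 1.99)² = 62.79
Round up: n = 63.

63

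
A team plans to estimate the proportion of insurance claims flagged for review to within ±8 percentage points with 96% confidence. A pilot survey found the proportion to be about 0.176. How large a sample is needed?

96

For a proportion with margin E = 0.08 at 96% confidence, z = 2.054.
n = p̂(1−p̂)(z/E)² = 0.176 × 0.824 × (2.054/0.08)² = 95.60
Round up: n = 96.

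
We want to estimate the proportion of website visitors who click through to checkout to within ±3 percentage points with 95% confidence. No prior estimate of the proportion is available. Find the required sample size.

1068

For a proportion with margin E = 0.03 at 95% confidence, z = 1.960.
With no prior estimate, use p = 0.5, which maximizes p(1−p) at 0.25.
n = 0.25 × (z/E)² = 0.25 × (1.960/0.03)² = 1067.11
Round up: n = 1068.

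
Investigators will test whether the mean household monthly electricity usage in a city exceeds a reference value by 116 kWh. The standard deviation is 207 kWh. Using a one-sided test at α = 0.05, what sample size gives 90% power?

n = 28

For a one-sample z-test, n = ((z_α + z_β)·σ/δ)².
z_α = 1.645 (one-sided α = 0.05); z_β = 1.282 (power 90% → β = 0.1).
n = (2.927 × 207 / 116)² = 27.28
Round up: n = 28.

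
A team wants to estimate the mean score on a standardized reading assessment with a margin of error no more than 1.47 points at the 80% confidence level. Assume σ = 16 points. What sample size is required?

195

For a mean, the margin of error is E = z·σ/√n, so n = (zσ/E)².
At 80% confidence, z = 1.282.
n = (1.282 × 16 / 1.47)² = 194.71
Round up: n = 195.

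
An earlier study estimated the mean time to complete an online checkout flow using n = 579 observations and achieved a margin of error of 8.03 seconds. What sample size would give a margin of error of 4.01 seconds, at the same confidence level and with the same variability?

Margin of error scales as 1/√n, so n₂ = n₁·(E₁/E₂)².
n₂ = 579 × (8.03/4.01)² = 579 × 4.01 = 2321.79
Round up: n₂ = 2322.

n = 2322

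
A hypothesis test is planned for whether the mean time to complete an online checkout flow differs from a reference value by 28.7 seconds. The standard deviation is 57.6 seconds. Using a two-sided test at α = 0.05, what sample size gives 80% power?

32

For a one-sample z-test, n = ((z_{α/2} + z_β)·σ/δ)².
z_{α/2} = 1.960 (two-sided α = 0.05); z_β = 0.842 (power 80% → β = 0.2).
n = (2.802 × 57.6 / 28.7)² = 31.62
Round up: n = 32.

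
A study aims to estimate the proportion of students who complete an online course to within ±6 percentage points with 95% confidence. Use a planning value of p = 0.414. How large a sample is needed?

259

For a proportion with margin E = 0.06 at 95% confidence, z = 1.960.
n = p̂(1−p̂)(z/E)² = 0.414 × 0.586 × (1.960/0.06)² = 258.89
Round up: n = 259.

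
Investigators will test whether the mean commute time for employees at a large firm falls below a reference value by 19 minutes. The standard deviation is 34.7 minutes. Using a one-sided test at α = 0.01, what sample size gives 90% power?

For a one-sample z-test, n = ((z_α + z_β)·σ/δ)².
z_α = 2.326 (one-sided α = 0.01); z_β = 1.282 (power 90% → β = 0.1).
n = (3.608 × 34.7 / 19)² = 43.42
Round up: n = 44.

n = 44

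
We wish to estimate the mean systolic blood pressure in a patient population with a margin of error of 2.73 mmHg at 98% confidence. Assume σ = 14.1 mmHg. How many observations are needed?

n = 145

For a mean, the margin of error is E = z·σ/√n, so n = (zσ/E)².
At 98% confidence, z = 2.326.
n = (2.326 × 14.1 / 2.73)² = 144.32
Round up: n = 145.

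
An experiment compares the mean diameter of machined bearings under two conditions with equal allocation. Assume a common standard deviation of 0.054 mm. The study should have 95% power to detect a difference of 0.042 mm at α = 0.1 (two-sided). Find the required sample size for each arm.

For two equal groups, n per group = 2·((z_{α/2} + z_β)·σ/δ)².
z_{α/2} = 1.645; z_β = 1.645 (power 95%).
n = 2 × (3.290 × 0.054 / 0.042)² = 2 × 17.89 = 35.78
Round up: n = 36 per group.

36 per group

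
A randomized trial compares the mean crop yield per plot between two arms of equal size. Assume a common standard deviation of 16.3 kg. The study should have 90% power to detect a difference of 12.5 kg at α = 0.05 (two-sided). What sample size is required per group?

For two equal groups, n per group = 2·((z_{α/2} + z_β)·σ/δ)².
z_{α/2} = 1.960; z_β = 1.282 (power 90%).
n = 2 × (3.242 × 16.3 / 12.5)² = 2 × 17.87 = 35.74
Round up: n = 36 per group.

36 per group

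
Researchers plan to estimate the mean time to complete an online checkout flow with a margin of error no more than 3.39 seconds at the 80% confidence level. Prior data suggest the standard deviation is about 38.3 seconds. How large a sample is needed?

For a mean, the margin of error is E = z·σ/√n, so n = (zσ/E)².
At 80% confidence, z = 1.282.
n = (1.282 × 38.3 / 3.39)² = 209.78
Round up: n = 210.

210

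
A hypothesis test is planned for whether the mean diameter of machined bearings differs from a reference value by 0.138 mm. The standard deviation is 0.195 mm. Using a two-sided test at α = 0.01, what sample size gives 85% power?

27

For a one-sample z-test, n = ((z_{α/2} + z_β)·σ/δ)².
z_{α/2} = 2.576 (two-sided α = 0.01); z_β = 1.036 (power 85% → β = 0.15).
n = (3.612 × 0.195 / 0.138)² = 26.05
Round up: n = 27.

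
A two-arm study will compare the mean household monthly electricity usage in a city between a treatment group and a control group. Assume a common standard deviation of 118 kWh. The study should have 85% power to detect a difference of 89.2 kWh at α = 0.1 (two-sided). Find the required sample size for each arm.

26 per group

For two equal groups, n per group = 2·((z_{α/2} + z_β)·σ/δ)².
z_{α/2} = 1.645; z_β = 1.036 (power 85%).
n = 2 × (2.681 × 118 / 89.2)² = 2 × 12.58 = 25.16
Round up: n = 26 per group.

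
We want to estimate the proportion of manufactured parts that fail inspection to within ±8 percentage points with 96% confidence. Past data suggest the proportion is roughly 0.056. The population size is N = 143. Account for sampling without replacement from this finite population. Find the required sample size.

29

For a proportion with margin E = 0.08 at 96% confidence, z = 2.054.
n = p̂(1−p̂)(z/E)² = 0.056 × 0.944 × (2.054/0.08)² = 34.85 — call this n₀.
Finite-population correction with N = 143: n = n₀ / (1 + (n₀−1)/N) = 34.85 / 1.237 = 28.17
Round up: n = 29.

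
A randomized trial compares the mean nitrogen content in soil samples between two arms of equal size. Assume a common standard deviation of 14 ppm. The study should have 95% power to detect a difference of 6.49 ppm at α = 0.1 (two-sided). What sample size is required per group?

For two equal groups, n per group = 2·((z_{α/2} + z_β)·σ/δ)².
z_{α/2} = 1.645; z_β = 1.645 (power 95%).
n = 2 × (3.290 × 14 / 6.49)² = 2 × 50.37 = 100.74
Round up: n = 101 per group.

101 per group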